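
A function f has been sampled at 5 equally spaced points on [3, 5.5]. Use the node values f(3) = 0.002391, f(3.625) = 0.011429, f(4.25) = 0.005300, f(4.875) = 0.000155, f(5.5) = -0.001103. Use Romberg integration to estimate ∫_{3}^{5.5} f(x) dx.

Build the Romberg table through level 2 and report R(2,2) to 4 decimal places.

R(0,0) (trapezoid, 1 panel, h=2.5000): 0.001610
R(1,0) (trapezoid, 2 panels, h=1.2500): 0.007430
R(2,0) (trapezoid, 4 panels, h=0.6250): 0.010955
R(1,1) = 0.007430 + (0.007430 − 0.001610)/3 = 0.009370
R(2,1) = 0.010955 + (0.010955 − 0.007430)/3 = 0.012130
R(2,2) = 0.012130 + (0.012130 − 0.009370)/15 = 0.012314

0.0123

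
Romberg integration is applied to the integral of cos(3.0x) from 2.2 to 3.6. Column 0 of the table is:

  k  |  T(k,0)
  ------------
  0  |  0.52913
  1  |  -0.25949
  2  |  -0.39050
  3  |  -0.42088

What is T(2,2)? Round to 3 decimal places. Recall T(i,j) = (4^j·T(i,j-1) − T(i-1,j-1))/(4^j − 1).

-0.428

Richardson extrapolation on the trapezoidal column (denominator 4−1=3):
T(1,1) = (4·(-0.25949) − 0.52913) / 3 = -0.52236
T(2,1) = -0.39050 + (-0.39050 − (-0.25949))/3 = -0.43417
T(2,2) = (16·(-0.43417) − (-0.52236)) / 15 = -0.42829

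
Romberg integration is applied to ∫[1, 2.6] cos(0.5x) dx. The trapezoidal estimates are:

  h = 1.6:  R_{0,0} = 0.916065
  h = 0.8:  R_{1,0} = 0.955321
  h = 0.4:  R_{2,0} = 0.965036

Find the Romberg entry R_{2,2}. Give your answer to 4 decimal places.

0.9683

Richardson extrapolation on the trapezoidal column (denominator 4−1=3):
R_{1,1} = 0.955321 + (0.955321 − 0.916065)/3 = 0.968406
R_{2,1} = 0.965036 + (0.965036 − 0.955321)/3 = 0.968274
R_{2,2} = (16·0.968274 − 0.968406) / 15 = 0.968265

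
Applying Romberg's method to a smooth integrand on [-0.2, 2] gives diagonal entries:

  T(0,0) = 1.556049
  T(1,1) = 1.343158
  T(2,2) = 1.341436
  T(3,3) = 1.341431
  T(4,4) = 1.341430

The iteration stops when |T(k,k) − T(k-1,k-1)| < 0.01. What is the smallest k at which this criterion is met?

k = 2

|T(1,1) − T(0,0)| = 0.212891 ≥ 0.01
|T(2,2) − T(1,1)| = 0.001722 < 0.01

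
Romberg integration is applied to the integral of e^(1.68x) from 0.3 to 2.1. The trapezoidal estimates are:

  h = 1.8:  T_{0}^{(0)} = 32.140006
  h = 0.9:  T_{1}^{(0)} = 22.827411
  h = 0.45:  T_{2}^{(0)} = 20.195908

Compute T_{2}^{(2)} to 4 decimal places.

19.2918

Richardson extrapolation on the trapezoidal column (denominator 4−1=3):
T_{1}^{(1)} = 22.827411 + (22.827411 − 32.140006)/3 = 19.723213
T_{2}^{(1)} = 20.195908 + (20.195908 − 22.827411)/3 = 19.318740
T_{2}^{(2)} = (16·19.318740 − 19.723213) / 15 = 19.291775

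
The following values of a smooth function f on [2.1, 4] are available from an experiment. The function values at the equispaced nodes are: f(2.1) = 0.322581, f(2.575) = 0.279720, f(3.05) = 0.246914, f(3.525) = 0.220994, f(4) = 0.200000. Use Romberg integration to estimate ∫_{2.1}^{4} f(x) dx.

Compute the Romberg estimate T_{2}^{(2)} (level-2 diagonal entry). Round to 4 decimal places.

0.4780

T_{0}^{(0)} (trapezoid, 1 panel, h=1.9000): 0.496452
T_{1}^{(0)} (trapezoid, 2 panels, h=0.9500): 0.482794
T_{2}^{(0)} (trapezoid, 4 panels, h=0.4750): 0.479236
T_{1}^{(1)} = 0.482794 + (0.482794 − 0.496452)/3 = 0.478241
T_{2}^{(1)} = 0.479236 + (0.479236 − 0.482794)/3 = 0.478050
T_{2}^{(2)} = 0.478050 + (0.478050 − 0.478241)/15 = 0.478037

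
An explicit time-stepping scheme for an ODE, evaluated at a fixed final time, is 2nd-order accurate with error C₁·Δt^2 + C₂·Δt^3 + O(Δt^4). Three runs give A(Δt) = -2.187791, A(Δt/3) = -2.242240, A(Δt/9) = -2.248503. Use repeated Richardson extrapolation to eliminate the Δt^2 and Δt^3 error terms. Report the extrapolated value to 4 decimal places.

-2.2493

First eliminate the Δt^2 term (factor 3^2 = 9):
  B₁ = (9·(-2.242240) − (-2.187791))/8 = -2.249046
  B₂ = (9·(-2.248503) − (-2.242240))/8 = -2.249286
Then eliminate the Δt^3 term (factor 3^3 = 27):
  (27·(-2.249286) − (-2.249046))/26 = -2.249295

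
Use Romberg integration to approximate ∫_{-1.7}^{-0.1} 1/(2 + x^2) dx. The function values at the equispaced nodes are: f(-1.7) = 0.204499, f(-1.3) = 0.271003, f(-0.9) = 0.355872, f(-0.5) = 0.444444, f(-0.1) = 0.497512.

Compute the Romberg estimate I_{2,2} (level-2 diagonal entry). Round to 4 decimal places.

I_{0,0} (trapezoid, 1 panel, h=1.6000): 0.561609
I_{1,0} (trapezoid, 2 panels, h=0.8000): 0.565502
I_{2,0} (trapezoid, 4 panels, h=0.4000): 0.568930
I_{1,1} = 0.565502 + (0.565502 − 0.561609)/3 = 0.566800
I_{2,1} = 0.568930 + (0.568930 − 0.565502)/3 = 0.570073
I_{2,2} = 0.570073 + (0.570073 − 0.566800)/15 = 0.570291

0.5703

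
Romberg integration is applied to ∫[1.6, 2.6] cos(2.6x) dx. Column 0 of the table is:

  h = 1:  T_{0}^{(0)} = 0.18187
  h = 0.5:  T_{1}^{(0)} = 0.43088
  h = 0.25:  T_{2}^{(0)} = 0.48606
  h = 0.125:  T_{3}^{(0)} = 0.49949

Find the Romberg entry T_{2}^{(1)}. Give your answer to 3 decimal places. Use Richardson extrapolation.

0.504

T_{2}^{(1)} = (4·0.48606 − 0.43088) / 3 = 0.50445
(Column j=1 coincides with Simpson's rule on the same nodes.)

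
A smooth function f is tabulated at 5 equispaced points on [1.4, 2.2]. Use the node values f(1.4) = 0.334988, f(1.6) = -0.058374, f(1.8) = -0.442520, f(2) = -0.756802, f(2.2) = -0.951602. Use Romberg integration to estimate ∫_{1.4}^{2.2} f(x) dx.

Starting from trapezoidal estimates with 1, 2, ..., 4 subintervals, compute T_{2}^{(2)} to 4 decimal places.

T_{0}^{(0)} (trapezoid, 1 panel, h=0.8000): -0.246646
T_{1}^{(0)} (trapezoid, 2 panels, h=0.4000): -0.300331
T_{2}^{(0)} (trapezoid, 4 panels, h=0.2000): -0.313201
T_{1}^{(1)} = -0.300331 + (-0.300331 − (-0.246646))/3 = -0.318226
T_{2}^{(1)} = -0.313201 + (-0.313201 − (-0.300331))/3 = -0.317491
T_{2}^{(2)} = -0.317491 + (-0.317491 − (-0.318226))/15 = -0.317442

-0.3174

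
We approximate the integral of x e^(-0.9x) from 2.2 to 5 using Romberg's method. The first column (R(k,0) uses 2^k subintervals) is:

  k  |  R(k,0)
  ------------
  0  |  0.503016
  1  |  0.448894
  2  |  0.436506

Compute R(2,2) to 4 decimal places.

0.4325

R(1,1) = (4·0.448894 − 0.503016) / 3 = 0.430853
R(2,1) = (4·0.436506 − 0.448894) / 3 = 0.432377
R(2,2) = 0.432377 + (0.432377 − 0.430853)/15 = 0.432479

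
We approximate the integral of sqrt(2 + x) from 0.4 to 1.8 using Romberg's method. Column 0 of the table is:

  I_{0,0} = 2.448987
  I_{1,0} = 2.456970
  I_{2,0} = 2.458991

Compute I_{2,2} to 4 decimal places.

Richardson extrapolation on the trapezoidal column (denominator 4−1=3):
I_{1,1} = 2.456970 + (2.456970 − 2.448987)/3 = 2.459631
I_{2,1} = (4·2.458991 − 2.456970) / 3 = 2.459665
I_{2,2} = 2.459665 + (2.459665 − 2.459631)/15 = 2.459667

2.4597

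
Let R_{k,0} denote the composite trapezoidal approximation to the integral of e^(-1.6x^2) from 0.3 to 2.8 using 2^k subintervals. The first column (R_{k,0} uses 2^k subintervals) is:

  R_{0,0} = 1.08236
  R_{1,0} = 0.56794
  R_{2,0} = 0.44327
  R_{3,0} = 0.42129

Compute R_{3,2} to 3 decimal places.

0.415

Richardson extrapolation on the trapezoidal column (denominator 4−1=3):
R_{2,1} = (4·0.44327 − 0.56794) / 3 = 0.40171
R_{3,1} = (4·0.42129 − 0.44327) / 3 = 0.41396
R_{3,2} = (16·0.41396 − 0.40171) / 15 = 0.41478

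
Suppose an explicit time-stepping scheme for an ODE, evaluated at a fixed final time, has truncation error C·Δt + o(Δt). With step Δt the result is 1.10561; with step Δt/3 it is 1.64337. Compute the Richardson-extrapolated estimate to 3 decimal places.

The leading error scales as Δt; refining by a factor of 3 reduces it by 3^1 = 3.
Extrapolated value = (3·A(Δt/3) − A(Δt)) / (3 − 1)
= (3·1.64337 − 1.10561) / 2
= 3.82450 / 2 = 1.91225

1.912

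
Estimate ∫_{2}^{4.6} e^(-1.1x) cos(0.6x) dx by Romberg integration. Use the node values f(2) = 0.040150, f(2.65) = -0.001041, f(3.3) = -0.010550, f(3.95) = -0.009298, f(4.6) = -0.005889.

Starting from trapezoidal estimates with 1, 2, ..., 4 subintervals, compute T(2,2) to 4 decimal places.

-0.0063

T(0,0) (trapezoid, 1 panel, h=2.6000): 0.044539
T(1,0) (trapezoid, 2 panels, h=1.3000): 0.008555
T(2,0) (trapezoid, 4 panels, h=0.6500): -0.002443
T(1,1) = 0.008555 + (0.008555 − 0.044539)/3 = -0.003440
T(2,1) = -0.002443 + (-0.002443 − 0.008555)/3 = -0.006109
T(2,2) = -0.006109 + (-0.006109 − (-0.003440))/15 = -0.006287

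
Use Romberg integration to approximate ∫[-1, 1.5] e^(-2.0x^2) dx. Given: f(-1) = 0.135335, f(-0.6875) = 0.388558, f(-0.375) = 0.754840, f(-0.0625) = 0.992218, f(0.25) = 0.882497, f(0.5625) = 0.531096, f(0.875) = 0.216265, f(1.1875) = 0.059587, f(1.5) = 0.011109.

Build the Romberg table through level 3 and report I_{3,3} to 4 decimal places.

1.2245

I_{0,0} (trapezoid, 1 panel, h=2.5000): 0.183055
I_{1,0} (trapezoid, 2 panels, h=1.2500): 1.194649
I_{2,0} (trapezoid, 4 panels, h=0.6250): 1.204265
I_{3,0} (trapezoid, 8 panels, h=0.3125): 1.218213
I_{1,1} = 1.194649 + (1.194649 − 0.183055)/3 = 1.531847
I_{2,1} = 1.204265 + (1.204265 − 1.194649)/3 = 1.207470
I_{3,1} = 1.218213 + (1.218213 − 1.204265)/3 = 1.222862
I_{2,2} = 1.207470 + (1.207470 − 1.531847)/15 = 1.185845
I_{3,2} = 1.222862 + (1.222862 − 1.207470)/15 = 1.223888
I_{3,3} = 1.223888 + (1.223888 − 1.185845)/63 = 1.224492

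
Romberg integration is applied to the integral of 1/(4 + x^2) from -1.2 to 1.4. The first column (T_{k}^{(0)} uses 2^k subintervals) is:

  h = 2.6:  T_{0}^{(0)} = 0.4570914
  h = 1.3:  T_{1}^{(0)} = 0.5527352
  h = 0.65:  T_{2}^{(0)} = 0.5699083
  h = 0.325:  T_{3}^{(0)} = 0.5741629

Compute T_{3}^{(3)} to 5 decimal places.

T_{1}^{(1)} = 0.5527352 + (0.5527352 − 0.4570914)/3 = 0.5846165
T_{2}^{(1)} = (4·0.5699083 − 0.5527352) / 3 = 0.5756327
T_{3}^{(1)} = 0.5741629 + (0.5741629 − 0.5699083)/3 = 0.5755811
T_{2}^{(2)} = 0.5756327 + (0.5756327 − 0.5846165)/15 = 0.5750338
T_{3}^{(2)} = (16·0.5755811 − 0.5756327) / 15 = 0.5755777
T_{3}^{(3)} = 0.5755777 + (0.5755777 − 0.5750338)/63 = 0.5755863
(Column j=1 coincides with Simpson's rule on the same nodes.)

0.57559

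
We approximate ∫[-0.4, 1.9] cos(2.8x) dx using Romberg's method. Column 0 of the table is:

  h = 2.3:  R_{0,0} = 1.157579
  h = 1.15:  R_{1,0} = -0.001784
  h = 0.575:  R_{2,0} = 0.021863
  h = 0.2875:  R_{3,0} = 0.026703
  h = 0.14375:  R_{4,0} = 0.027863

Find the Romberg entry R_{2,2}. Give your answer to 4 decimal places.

R_{1,1} = (4·(-0.001784) − 1.157579) / 3 = -0.388238
R_{2,1} = (4·0.021863 − (-0.001784)) / 3 = 0.029745
R_{2,2} = 0.029745 + (0.029745 − (-0.388238))/15 = 0.057611
(Column j=1 coincides with Simpson's rule on the same nodes.)

0.0576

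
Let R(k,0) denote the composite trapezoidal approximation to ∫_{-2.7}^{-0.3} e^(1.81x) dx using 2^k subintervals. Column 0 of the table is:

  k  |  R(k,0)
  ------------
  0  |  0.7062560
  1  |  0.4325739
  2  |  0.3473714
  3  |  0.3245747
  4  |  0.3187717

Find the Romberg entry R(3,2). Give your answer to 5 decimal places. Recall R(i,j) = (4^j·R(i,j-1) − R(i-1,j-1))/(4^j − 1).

0.31684

Richardson extrapolation on the trapezoidal column (denominator 4−1=3):
R(2,1) = (4·0.3473714 − 0.4325739) / 3 = 0.3189706
R(3,1) = 0.3245747 + (0.3245747 − 0.3473714)/3 = 0.3169758
R(3,2) = 0.3169758 + (0.3169758 − 0.3189706)/15 = 0.3168428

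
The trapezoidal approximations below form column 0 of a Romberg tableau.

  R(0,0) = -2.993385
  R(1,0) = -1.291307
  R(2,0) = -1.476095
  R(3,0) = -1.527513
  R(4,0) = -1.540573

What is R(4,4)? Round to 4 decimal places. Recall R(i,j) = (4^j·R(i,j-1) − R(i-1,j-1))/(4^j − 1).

R(1,1) = (4·(-1.291307) − (-2.993385)) / 3 = -0.723948
R(2,1) = -1.476095 + (-1.476095 − (-1.291307))/3 = -1.537691
R(3,1) = (4·(-1.527513) − (-1.476095)) / 3 = -1.544652
R(4,1) = -1.540573 + (-1.540573 − (-1.527513))/3 = -1.544926
R(2,2) = (16·(-1.537691) − (-0.723948)) / 15 = -1.591941
R(3,2) = -1.544652 + (-1.544652 − (-1.537691))/15 = -1.545116
R(4,2) = (16·(-1.544926) − (-1.544652)) / 15 = -1.544944
R(3,3) = -1.545116 + (-1.545116 − (-1.591941))/63 = -1.544373
R(4,3) = -1.544944 + (-1.544944 − (-1.545116))/63 = -1.544941
R(4,4) = -1.544941 + (-1.544941 − (-1.544373))/255 = -1.544943

-1.5449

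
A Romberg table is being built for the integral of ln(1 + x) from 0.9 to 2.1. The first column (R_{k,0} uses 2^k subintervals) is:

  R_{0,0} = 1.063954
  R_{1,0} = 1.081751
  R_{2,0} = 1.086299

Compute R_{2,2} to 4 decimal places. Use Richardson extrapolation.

Richardson extrapolation on the trapezoidal column (denominator 4−1=3):
R_{1,1} = 1.081751 + (1.081751 − 1.063954)/3 = 1.087683
R_{2,1} = 1.086299 + (1.086299 − 1.081751)/3 = 1.087815
R_{2,2} = 1.087815 + (1.087815 − 1.087683)/15 = 1.087824

1.0878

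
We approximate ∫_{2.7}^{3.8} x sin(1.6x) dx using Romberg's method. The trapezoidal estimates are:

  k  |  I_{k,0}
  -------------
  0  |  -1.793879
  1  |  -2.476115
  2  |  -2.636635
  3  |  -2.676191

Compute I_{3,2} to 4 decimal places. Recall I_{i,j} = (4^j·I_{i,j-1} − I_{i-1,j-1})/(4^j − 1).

Richardson extrapolation on the trapezoidal column (denominator 4−1=3):
I_{2,1} = -2.636635 + (-2.636635 − (-2.476115))/3 = -2.690142
I_{3,1} = (4·(-2.676191) − (-2.636635)) / 3 = -2.689376
I_{3,2} = (16·(-2.689376) − (-2.690142)) / 15 = -2.689325

-2.6893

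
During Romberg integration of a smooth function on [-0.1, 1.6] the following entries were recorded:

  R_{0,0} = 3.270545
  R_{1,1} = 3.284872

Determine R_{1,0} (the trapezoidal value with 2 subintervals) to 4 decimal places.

3.2813

From R_{1,1} = (4·R_{1,0} − R_{0,0})/3, solve for R_{1,0}:
4·R_{1,0} = 3·3.284872 + 3.270545 = 13.125161
R_{1,0} = 3.281290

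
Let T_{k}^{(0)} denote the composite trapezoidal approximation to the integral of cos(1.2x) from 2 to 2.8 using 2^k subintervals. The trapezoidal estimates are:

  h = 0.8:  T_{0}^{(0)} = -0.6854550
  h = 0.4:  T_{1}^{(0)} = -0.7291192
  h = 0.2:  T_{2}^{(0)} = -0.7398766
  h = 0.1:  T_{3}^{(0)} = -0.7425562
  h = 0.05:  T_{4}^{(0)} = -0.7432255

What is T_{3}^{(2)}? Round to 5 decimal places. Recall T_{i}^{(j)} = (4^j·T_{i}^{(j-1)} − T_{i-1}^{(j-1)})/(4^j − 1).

T_{2}^{(1)} = (4·(-0.7398766) − (-0.7291192)) / 3 = -0.7434624
T_{3}^{(1)} = (4·(-0.7425562) − (-0.7398766)) / 3 = -0.7434494
T_{3}^{(2)} = -0.7434494 + (-0.7434494 − (-0.7434624))/15 = -0.7434485

-0.74345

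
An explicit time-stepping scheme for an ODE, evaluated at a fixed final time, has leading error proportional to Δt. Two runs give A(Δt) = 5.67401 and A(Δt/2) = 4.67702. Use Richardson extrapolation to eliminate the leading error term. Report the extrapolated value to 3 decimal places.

The leading error scales as Δt; refining by a factor of 2 reduces it by 2^1 = 2.
Extrapolated value = (2·A(Δt/2) − A(Δt)) / (2 − 1)
= (2·4.67702 − 5.67401) / 1
= 3.68003 / 1 = 3.68003

3.680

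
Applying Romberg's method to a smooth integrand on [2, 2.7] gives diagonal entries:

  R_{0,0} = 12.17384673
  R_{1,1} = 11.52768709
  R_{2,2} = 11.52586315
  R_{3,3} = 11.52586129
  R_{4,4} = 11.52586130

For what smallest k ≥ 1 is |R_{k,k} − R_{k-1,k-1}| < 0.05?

k = 2

|R_{1,1} − R_{0,0}| = 0.64615964 ≥ 0.05
|R_{2,2} − R_{1,1}| = 0.00182394 < 0.05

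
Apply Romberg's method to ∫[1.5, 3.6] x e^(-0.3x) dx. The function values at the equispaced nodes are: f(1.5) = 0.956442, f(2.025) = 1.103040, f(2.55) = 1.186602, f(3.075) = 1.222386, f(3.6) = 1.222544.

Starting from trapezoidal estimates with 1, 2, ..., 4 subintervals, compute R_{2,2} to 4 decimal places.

R_{0,0} (trapezoid, 1 panel, h=2.1000): 2.287935
R_{1,0} (trapezoid, 2 panels, h=1.0500): 2.389900
R_{2,0} (trapezoid, 4 panels, h=0.5250): 2.415799
R_{1,1} = 2.389900 + (2.389900 − 2.287935)/3 = 2.423888
R_{2,1} = 2.415799 + (2.415799 − 2.389900)/3 = 2.424432
R_{2,2} = 2.424432 + (2.424432 − 2.423888)/15 = 2.424468

2.4245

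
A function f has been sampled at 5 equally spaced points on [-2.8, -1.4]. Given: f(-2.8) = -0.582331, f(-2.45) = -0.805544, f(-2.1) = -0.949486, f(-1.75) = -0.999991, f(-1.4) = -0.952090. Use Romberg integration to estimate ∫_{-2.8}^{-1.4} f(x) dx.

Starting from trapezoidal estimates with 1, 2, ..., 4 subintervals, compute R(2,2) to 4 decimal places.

R(0,0) (trapezoid, 1 panel, h=1.4000): -1.074095
R(1,0) (trapezoid, 2 panels, h=0.7000): -1.201688
R(2,0) (trapezoid, 4 panels, h=0.3500): -1.232781
R(1,1) = -1.201688 + (-1.201688 − (-1.074095))/3 = -1.244219
R(2,1) = -1.232781 + (-1.232781 − (-1.201688))/3 = -1.243145
R(2,2) = -1.243145 + (-1.243145 − (-1.244219))/15 = -1.243073

-1.2431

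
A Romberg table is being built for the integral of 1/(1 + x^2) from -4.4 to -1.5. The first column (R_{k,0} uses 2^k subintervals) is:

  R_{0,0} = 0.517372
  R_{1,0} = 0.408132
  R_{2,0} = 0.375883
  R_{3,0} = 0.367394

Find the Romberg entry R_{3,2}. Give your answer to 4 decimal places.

Richardson extrapolation on the trapezoidal column (denominator 4−1=3):
R_{2,1} = (4·0.375883 − 0.408132) / 3 = 0.365133
R_{3,1} = 0.367394 + (0.367394 − 0.375883)/3 = 0.364564
R_{3,2} = (16·0.364564 − 0.365133) / 15 = 0.364526
(Column j=1 coincides with Simpson's rule on the same nodes.)

0.3645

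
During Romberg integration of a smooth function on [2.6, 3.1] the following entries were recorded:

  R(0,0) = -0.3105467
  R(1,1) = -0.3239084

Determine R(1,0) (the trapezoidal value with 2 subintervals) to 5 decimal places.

From R(1,1) = (4·R(1,0) − R(0,0))/3, solve for R(1,0):
4·R(1,0) = 3·(-0.3239084) + (-0.3105467) = -1.2822719
R(1,0) = -0.3205680

-0.32057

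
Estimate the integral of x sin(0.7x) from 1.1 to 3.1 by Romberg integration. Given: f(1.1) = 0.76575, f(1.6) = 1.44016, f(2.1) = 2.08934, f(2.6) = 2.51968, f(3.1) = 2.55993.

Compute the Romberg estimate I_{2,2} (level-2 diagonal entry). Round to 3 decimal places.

3.890

I_{0,0} (trapezoid, 1 panel, h=2.0000): 3.32568
I_{1,0} (trapezoid, 2 panels, h=1.0000): 3.75218
I_{2,0} (trapezoid, 4 panels, h=0.5000): 3.85601
I_{1,1} = 3.75218 + (3.75218 − 3.32568)/3 = 3.89435
I_{2,1} = 3.85601 + (3.85601 − 3.75218)/3 = 3.89062
I_{2,2} = 3.89062 + (3.89062 − 3.89435)/15 = 3.89037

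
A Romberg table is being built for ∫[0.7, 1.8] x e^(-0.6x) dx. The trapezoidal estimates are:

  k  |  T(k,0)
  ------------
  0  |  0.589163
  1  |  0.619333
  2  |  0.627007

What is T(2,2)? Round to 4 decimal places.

0.6296

Richardson extrapolation on the trapezoidal column (denominator 4−1=3):
T(1,1) = (4·0.619333 − 0.589163) / 3 = 0.629390
T(2,1) = 0.627007 + (0.627007 − 0.619333)/3 = 0.629565
T(2,2) = 0.629565 + (0.629565 − 0.629390)/15 = 0.629577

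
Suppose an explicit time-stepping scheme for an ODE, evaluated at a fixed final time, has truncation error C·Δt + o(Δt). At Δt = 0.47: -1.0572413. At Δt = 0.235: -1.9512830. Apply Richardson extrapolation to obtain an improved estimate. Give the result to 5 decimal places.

The leading error scales as Δt; refining by a factor of 2 reduces it by 2^1 = 2.
Extrapolated value = (2·A(Δt/2) − A(Δt)) / (2 − 1)
= (2·(-1.9512830) − (-1.0572413)) / 1
= -2.8453247 / 1 = -2.8453247

-2.84532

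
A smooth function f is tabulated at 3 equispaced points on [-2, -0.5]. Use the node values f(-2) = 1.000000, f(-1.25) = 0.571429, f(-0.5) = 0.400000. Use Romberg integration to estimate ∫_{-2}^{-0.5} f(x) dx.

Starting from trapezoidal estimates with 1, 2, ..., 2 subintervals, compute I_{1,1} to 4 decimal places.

I_{0,0} (trapezoid, 1 panel, h=1.5000): 1.050000
I_{1,0} (trapezoid, 2 panels, h=0.7500): 0.953572
I_{1,1} = 0.953572 + (0.953572 − 1.050000)/3 = 0.921429

0.9214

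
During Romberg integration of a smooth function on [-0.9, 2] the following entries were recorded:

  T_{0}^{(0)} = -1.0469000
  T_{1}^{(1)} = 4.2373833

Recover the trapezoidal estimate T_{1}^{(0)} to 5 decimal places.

2.91631

From T_{1}^{(1)} = (4·T_{1}^{(0)} − T_{0}^{(0)})/3, solve for T_{1}^{(0)}:
4·T_{1}^{(0)} = 3·4.2373833 + (-1.0469000) = 11.6652499
T_{1}^{(0)} = 2.9163125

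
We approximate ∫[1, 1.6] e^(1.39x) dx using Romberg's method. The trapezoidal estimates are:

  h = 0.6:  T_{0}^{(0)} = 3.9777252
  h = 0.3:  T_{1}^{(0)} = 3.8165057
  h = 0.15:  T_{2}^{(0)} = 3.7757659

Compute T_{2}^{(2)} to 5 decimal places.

3.76215

T_{1}^{(1)} = (4·3.8165057 − 3.9777252) / 3 = 3.7627659
T_{2}^{(1)} = 3.7757659 + (3.7757659 − 3.8165057)/3 = 3.7621860
T_{2}^{(2)} = 3.7621860 + (3.7621860 − 3.7627659)/15 = 3.7621473
(Column j=1 coincides with Simpson's rule on the same nodes.)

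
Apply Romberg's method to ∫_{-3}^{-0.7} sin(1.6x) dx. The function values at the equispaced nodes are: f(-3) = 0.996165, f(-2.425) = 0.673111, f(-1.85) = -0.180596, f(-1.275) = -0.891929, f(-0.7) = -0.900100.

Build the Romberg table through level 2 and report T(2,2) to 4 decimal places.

T(0,0) (trapezoid, 1 panel, h=2.3000): 0.110475
T(1,0) (trapezoid, 2 panels, h=1.1500): -0.152448
T(2,0) (trapezoid, 4 panels, h=0.5750): -0.202044
T(1,1) = -0.152448 + (-0.152448 − 0.110475)/3 = -0.240089
T(2,1) = -0.202044 + (-0.202044 − (-0.152448))/3 = -0.218576
T(2,2) = -0.218576 + (-0.218576 − (-0.240089))/15 = -0.217142

-0.2171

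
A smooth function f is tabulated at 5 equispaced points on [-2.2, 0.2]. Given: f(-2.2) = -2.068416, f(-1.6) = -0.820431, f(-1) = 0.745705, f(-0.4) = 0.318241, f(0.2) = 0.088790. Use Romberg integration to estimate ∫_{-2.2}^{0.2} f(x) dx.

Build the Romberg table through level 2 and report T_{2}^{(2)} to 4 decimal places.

T_{0}^{(0)} (trapezoid, 1 panel, h=2.4000): -2.375551
T_{1}^{(0)} (trapezoid, 2 panels, h=1.2000): -0.292930
T_{2}^{(0)} (trapezoid, 4 panels, h=0.6000): -0.447779
T_{1}^{(1)} = -0.292930 + (-0.292930 − (-2.375551))/3 = 0.401277
T_{2}^{(1)} = -0.447779 + (-0.447779 − (-0.292930))/3 = -0.499395
T_{2}^{(2)} = -0.499395 + (-0.499395 − 0.401277)/15 = -0.559440

-0.5594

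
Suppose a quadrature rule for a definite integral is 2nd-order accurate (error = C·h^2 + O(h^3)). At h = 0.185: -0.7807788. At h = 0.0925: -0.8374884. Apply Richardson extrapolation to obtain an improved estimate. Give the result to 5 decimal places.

Extrapolated value = (4·A(h/2) − A(h)) / (4 − 1)
= (4·(-0.8374884) − (-0.7807788)) / 3
= -2.5691748 / 3 = -0.8563916

-0.85639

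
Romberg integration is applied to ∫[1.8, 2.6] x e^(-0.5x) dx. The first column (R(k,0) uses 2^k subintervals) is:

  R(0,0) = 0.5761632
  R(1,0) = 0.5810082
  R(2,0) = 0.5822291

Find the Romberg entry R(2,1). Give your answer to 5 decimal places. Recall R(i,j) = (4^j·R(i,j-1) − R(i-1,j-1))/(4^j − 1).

Richardson extrapolation on the trapezoidal column (denominator 4−1=3):
R(2,1) = (4·0.5822291 − 0.5810082) / 3 = 0.5826361

0.58264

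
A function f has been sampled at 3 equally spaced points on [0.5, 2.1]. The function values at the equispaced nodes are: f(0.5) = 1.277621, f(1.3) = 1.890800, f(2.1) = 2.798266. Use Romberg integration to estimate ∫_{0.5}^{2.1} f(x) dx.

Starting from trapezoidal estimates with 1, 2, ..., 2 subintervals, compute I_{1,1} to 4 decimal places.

I_{0,0} (trapezoid, 1 panel, h=1.6000): 3.260710
I_{1,0} (trapezoid, 2 panels, h=0.8000): 3.142995
I_{1,1} = 3.142995 + (3.142995 − 3.260710)/3 = 3.103757

3.1038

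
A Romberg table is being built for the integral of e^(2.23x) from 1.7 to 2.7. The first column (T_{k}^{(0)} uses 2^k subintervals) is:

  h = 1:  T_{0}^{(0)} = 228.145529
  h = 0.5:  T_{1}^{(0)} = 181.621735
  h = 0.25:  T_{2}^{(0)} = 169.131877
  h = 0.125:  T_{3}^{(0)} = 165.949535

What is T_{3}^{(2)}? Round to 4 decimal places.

Richardson extrapolation on the trapezoidal column (denominator 4−1=3):
T_{2}^{(1)} = 169.131877 + (169.131877 − 181.621735)/3 = 164.968591
T_{3}^{(1)} = (4·165.949535 − 169.131877) / 3 = 164.888754
T_{3}^{(2)} = 164.888754 + (164.888754 − 164.968591)/15 = 164.883432
(Column j=1 coincides with Simpson's rule on the same nodes.)

164.8834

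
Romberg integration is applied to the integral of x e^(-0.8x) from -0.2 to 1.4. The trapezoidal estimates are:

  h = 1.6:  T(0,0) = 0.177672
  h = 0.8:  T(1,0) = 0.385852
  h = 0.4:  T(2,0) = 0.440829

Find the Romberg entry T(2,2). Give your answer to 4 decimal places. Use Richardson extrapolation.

Richardson extrapolation on the trapezoidal column (denominator 4−1=3):
T(1,1) = (4·0.385852 − 0.177672) / 3 = 0.455245
T(2,1) = 0.440829 + (0.440829 − 0.385852)/3 = 0.459155
T(2,2) = (16·0.459155 − 0.455245) / 15 = 0.459416

0.4594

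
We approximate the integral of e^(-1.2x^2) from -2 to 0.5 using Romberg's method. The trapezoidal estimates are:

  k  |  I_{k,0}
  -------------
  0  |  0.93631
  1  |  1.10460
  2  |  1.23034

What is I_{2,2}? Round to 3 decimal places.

I_{1,1} = (4·1.10460 − 0.93631) / 3 = 1.16070
I_{2,1} = (4·1.23034 − 1.10460) / 3 = 1.27225
I_{2,2} = (16·1.27225 − 1.16070) / 15 = 1.27969
(Column j=1 coincides with Simpson's rule on the same nodes.)

1.280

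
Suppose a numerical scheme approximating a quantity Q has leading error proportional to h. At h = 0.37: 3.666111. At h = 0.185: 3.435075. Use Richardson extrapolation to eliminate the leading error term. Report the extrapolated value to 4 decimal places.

The leading error scales as h; refining by a factor of 2 reduces it by 2^1 = 2.
Extrapolated value = (2·A(h/2) − A(h)) / (2 − 1)
= (2·3.435075 − 3.666111) / 1
= 3.204039 / 1 = 3.204039

3.2040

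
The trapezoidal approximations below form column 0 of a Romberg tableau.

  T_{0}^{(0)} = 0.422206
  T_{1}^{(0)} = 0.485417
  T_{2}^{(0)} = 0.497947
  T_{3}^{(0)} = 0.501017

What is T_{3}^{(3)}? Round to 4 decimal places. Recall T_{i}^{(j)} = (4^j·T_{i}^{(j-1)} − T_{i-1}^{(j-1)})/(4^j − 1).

T_{1}^{(1)} = (4·0.485417 − 0.422206) / 3 = 0.506487
T_{2}^{(1)} = 0.497947 + (0.497947 − 0.485417)/3 = 0.502124
T_{3}^{(1)} = (4·0.501017 − 0.497947) / 3 = 0.502040
T_{2}^{(2)} = (16·0.502124 − 0.506487) / 15 = 0.501833
T_{3}^{(2)} = (16·0.502040 − 0.502124) / 15 = 0.502034
T_{3}^{(3)} = 0.502034 + (0.502034 − 0.501833)/63 = 0.502037

0.5020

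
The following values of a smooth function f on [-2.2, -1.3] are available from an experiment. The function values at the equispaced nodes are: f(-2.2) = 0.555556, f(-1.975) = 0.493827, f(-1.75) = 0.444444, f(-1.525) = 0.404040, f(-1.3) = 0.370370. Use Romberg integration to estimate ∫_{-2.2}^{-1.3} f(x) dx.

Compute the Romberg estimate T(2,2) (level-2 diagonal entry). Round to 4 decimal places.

T(0,0) (trapezoid, 1 panel, h=0.9000): 0.416667
T(1,0) (trapezoid, 2 panels, h=0.4500): 0.408333
T(2,0) (trapezoid, 4 panels, h=0.2250): 0.406187
T(1,1) = 0.408333 + (0.408333 − 0.416667)/3 = 0.405555
T(2,1) = 0.406187 + (0.406187 − 0.408333)/3 = 0.405472
T(2,2) = 0.405472 + (0.405472 − 0.405555)/15 = 0.405466

0.4055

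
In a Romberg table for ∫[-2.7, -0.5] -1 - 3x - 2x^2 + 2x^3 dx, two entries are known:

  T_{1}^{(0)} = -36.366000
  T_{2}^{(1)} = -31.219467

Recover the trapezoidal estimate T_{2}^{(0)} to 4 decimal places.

-32.5061

From T_{2}^{(1)} = (4·T_{2}^{(0)} − T_{1}^{(0)})/3, solve for T_{2}^{(0)}:
4·T_{2}^{(0)} = 3·(-31.219467) + (-36.366000) = -130.024401
T_{2}^{(0)} = -32.506100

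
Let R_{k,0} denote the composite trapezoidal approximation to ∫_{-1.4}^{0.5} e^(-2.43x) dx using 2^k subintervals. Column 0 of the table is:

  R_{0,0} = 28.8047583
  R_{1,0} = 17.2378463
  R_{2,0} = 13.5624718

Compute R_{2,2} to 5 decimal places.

Richardson extrapolation on the trapezoidal column (denominator 4−1=3):
R_{1,1} = 17.2378463 + (17.2378463 − 28.8047583)/3 = 13.3822090
R_{2,1} = 13.5624718 + (13.5624718 − 17.2378463)/3 = 12.3373470
R_{2,2} = (16·12.3373470 − 13.3822090) / 15 = 12.2676895
(Column j=1 coincides with Simpson's rule on the same nodes.)

12.26769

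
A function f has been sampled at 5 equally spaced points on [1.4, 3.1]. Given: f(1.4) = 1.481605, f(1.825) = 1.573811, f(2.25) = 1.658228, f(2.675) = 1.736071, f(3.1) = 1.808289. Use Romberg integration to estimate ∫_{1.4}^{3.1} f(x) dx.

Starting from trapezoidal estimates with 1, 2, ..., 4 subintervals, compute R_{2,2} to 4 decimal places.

2.8115

R_{0,0} (trapezoid, 1 panel, h=1.7000): 2.796410
R_{1,0} (trapezoid, 2 panels, h=0.8500): 2.807699
R_{2,0} (trapezoid, 4 panels, h=0.4250): 2.810549
R_{1,1} = 2.807699 + (2.807699 − 2.796410)/3 = 2.811462
R_{2,1} = 2.810549 + (2.810549 − 2.807699)/3 = 2.811499
R_{2,2} = 2.811499 + (2.811499 − 2.811462)/15 = 2.811501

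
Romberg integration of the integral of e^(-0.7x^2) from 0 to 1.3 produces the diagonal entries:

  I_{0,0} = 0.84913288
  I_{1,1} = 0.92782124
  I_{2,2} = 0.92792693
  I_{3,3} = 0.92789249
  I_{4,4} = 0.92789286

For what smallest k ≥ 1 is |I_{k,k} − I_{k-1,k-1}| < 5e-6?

|I_{1,1} − I_{0,0}| = 0.07868836 ≥ 5e-6
|I_{2,2} − I_{1,1}| = 0.00010569 ≥ 5e-6
|I_{3,3} − I_{2,2}| = 0.00003444 ≥ 5e-6
|I_{4,4} − I_{3,3}| = 0.00000037 < 5e-6

k = 4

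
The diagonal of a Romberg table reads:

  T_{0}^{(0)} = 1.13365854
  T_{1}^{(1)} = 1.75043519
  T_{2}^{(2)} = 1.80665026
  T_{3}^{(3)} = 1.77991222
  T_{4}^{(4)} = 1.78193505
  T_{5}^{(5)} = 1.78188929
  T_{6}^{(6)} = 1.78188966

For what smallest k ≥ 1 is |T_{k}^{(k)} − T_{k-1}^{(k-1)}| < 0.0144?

k = 4

|T_{1}^{(1)} − T_{0}^{(0)}| = 0.61677665 ≥ 0.0144
|T_{2}^{(2)} − T_{1}^{(1)}| = 0.05621507 ≥ 0.0144
|T_{3}^{(3)} − T_{2}^{(2)}| = 0.02673804 ≥ 0.0144
|T_{4}^{(4)} − T_{3}^{(3)}| = 0.00202283 < 0.0144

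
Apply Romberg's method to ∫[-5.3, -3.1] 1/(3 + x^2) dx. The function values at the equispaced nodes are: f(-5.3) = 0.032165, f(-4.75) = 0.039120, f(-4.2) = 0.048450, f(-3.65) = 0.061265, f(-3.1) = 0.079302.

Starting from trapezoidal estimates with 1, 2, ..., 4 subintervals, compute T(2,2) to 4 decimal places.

0.1118

T(0,0) (trapezoid, 1 panel, h=2.2000): 0.122614
T(1,0) (trapezoid, 2 panels, h=1.1000): 0.114602
T(2,0) (trapezoid, 4 panels, h=0.5500): 0.112513
T(1,1) = 0.114602 + (0.114602 − 0.122614)/3 = 0.111931
T(2,1) = 0.112513 + (0.112513 − 0.114602)/3 = 0.111817
T(2,2) = 0.111817 + (0.111817 − 0.111931)/15 = 0.111809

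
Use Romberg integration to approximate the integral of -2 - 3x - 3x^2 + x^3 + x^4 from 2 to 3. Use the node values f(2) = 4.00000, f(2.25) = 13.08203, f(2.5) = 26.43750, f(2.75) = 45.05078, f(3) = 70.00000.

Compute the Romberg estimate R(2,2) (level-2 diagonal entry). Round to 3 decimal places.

29.950

R(0,0) (trapezoid, 1 panel, h=1.0000): 37.00000
R(1,0) (trapezoid, 2 panels, h=0.5000): 31.71875
R(2,0) (trapezoid, 4 panels, h=0.2500): 30.39258
R(1,1) = 31.71875 + (31.71875 − 37.00000)/3 = 29.95833
R(2,1) = 30.39258 + (30.39258 − 31.71875)/3 = 29.95052
R(2,2) = 29.95052 + (29.95052 − 29.95833)/15 = 29.95000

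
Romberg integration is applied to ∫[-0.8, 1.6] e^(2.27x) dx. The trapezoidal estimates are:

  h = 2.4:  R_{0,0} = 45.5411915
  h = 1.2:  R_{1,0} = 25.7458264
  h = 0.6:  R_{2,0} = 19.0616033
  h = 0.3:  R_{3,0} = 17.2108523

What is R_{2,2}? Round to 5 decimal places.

16.67927

R_{1,1} = (4·25.7458264 − 45.5411915) / 3 = 19.1473714
R_{2,1} = 19.0616033 + (19.0616033 − 25.7458264)/3 = 16.8335289
R_{2,2} = 16.8335289 + (16.8335289 − 19.1473714)/15 = 16.6792727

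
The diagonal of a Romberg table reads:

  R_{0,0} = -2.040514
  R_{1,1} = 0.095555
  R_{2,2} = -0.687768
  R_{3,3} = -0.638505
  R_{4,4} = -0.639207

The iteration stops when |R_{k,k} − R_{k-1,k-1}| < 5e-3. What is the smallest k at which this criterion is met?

k = 4

|R_{1,1} − R_{0,0}| = 2.136069 ≥ 5e-3
|R_{2,2} − R_{1,1}| = 0.783323 ≥ 5e-3
|R_{3,3} − R_{2,2}| = 0.049263 ≥ 5e-3
|R_{4,4} − R_{3,3}| = 0.000702 < 5e-3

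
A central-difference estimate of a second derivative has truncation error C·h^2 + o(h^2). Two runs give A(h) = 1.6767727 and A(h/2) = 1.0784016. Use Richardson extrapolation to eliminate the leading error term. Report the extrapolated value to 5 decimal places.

The leading error scales as h^2; refining by a factor of 2 reduces it by 2^2 = 4.
Extrapolated value = (4·A(h/2) − A(h)) / (4 − 1)
= (4·1.0784016 − 1.6767727) / 3
= 2.6368337 / 3 = 0.8789446

0.87894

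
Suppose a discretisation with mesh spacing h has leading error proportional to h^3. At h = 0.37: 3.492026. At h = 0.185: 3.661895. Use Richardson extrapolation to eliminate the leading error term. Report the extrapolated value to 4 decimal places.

3.6862

The leading error scales as h^3; refining by a factor of 2 reduces it by 2^3 = 8.
Extrapolated value = (8·A(h/2) − A(h)) / (8 − 1)
= (8·3.661895 − 3.492026) / 7
= 25.803134 / 7 = 3.686162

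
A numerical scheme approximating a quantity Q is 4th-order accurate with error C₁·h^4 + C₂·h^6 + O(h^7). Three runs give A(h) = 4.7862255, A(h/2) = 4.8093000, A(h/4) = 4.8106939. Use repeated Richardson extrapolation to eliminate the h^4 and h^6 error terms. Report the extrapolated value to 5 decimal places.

4.81079

First eliminate the h^4 term (factor 2^4 = 16):
  B₁ = (16·4.8093000 − 4.7862255)/15 = 4.8108383
  B₂ = (16·4.8106939 − 4.8093000)/15 = 4.8107868
Then eliminate the h^6 term (factor 2^6 = 64):
  (64·4.8107868 − 4.8108383)/63 = 4.8107860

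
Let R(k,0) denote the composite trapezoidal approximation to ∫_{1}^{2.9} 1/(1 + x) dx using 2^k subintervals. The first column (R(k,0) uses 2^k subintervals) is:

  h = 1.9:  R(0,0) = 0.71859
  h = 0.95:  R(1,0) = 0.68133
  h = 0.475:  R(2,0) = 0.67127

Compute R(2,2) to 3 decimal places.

0.668

Richardson extrapolation on the trapezoidal column (denominator 4−1=3):
R(1,1) = (4·0.68133 − 0.71859) / 3 = 0.66891
R(2,1) = 0.67127 + (0.67127 − 0.68133)/3 = 0.66792
R(2,2) = (16·0.66792 − 0.66891) / 15 = 0.66785
(Column j=1 coincides with Simpson's rule on the same nodes.)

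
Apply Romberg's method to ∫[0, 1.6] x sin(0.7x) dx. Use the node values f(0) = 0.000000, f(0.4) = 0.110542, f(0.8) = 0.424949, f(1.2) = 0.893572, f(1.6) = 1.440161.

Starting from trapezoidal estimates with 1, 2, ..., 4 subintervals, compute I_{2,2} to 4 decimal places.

I_{0,0} (trapezoid, 1 panel, h=1.6000): 1.152129
I_{1,0} (trapezoid, 2 panels, h=0.8000): 0.916024
I_{2,0} (trapezoid, 4 panels, h=0.4000): 0.859657
I_{1,1} = 0.916024 + (0.916024 − 1.152129)/3 = 0.837322
I_{2,1} = 0.859657 + (0.859657 − 0.916024)/3 = 0.840868
I_{2,2} = 0.840868 + (0.840868 − 0.837322)/15 = 0.841104

0.8411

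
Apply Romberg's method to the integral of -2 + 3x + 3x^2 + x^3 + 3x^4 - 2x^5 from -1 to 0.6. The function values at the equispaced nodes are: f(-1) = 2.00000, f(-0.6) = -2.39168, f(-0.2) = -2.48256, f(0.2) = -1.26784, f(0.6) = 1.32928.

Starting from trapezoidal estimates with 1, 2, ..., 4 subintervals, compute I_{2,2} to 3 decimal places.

I_{0,0} (trapezoid, 1 panel, h=1.6000): 2.66342
I_{1,0} (trapezoid, 2 panels, h=0.8000): -0.65434
I_{2,0} (trapezoid, 4 panels, h=0.4000): -1.79098
I_{1,1} = -0.65434 + (-0.65434 − 2.66342)/3 = -1.76026
I_{2,1} = -1.79098 + (-1.79098 − (-0.65434))/3 = -2.16986
I_{2,2} = -2.16986 + (-2.16986 − (-1.76026))/15 = -2.19717

-2.197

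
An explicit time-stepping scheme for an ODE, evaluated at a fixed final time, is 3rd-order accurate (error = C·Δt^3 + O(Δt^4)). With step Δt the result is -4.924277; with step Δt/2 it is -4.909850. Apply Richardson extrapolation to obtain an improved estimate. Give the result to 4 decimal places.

The leading error scales as Δt^3; refining by a factor of 2 reduces it by 2^3 = 8.
Extrapolated value = (8·A(Δt/2) − A(Δt)) / (8 − 1)
= (8·(-4.909850) − (-4.924277)) / 7
= -34.354523 / 7 = -4.907789

-4.9078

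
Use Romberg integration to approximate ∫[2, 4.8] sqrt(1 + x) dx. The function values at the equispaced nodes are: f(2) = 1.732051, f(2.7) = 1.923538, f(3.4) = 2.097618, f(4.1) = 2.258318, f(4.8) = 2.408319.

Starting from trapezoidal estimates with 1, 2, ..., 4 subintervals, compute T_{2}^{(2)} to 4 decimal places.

5.8481

T_{0}^{(0)} (trapezoid, 1 panel, h=2.8000): 5.796518
T_{1}^{(0)} (trapezoid, 2 panels, h=1.4000): 5.834924
T_{2}^{(0)} (trapezoid, 4 panels, h=0.7000): 5.844761
T_{1}^{(1)} = 5.834924 + (5.834924 − 5.796518)/3 = 5.847726
T_{2}^{(1)} = 5.844761 + (5.844761 − 5.834924)/3 = 5.848040
T_{2}^{(2)} = 5.848040 + (5.848040 − 5.847726)/15 = 5.848061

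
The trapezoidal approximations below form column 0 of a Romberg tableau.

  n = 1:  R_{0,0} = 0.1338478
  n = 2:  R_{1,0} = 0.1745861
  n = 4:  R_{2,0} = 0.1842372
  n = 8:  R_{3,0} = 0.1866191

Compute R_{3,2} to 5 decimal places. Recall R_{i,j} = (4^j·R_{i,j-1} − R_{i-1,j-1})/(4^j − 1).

0.18741

Richardson extrapolation on the trapezoidal column (denominator 4−1=3):
R_{2,1} = (4·0.1842372 − 0.1745861) / 3 = 0.1874542
R_{3,1} = (4·0.1866191 − 0.1842372) / 3 = 0.1874131
R_{3,2} = 0.1874131 + (0.1874131 − 0.1874542)/15 = 0.1874104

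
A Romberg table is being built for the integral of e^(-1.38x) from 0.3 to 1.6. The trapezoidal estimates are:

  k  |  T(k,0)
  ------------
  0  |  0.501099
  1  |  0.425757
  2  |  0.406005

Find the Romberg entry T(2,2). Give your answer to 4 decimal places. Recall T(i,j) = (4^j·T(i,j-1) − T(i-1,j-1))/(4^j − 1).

0.3993

Richardson extrapolation on the trapezoidal column (denominator 4−1=3):
T(1,1) = (4·0.425757 − 0.501099) / 3 = 0.400643
T(2,1) = 0.406005 + (0.406005 − 0.425757)/3 = 0.399421
T(2,2) = 0.399421 + (0.399421 − 0.400643)/15 = 0.399340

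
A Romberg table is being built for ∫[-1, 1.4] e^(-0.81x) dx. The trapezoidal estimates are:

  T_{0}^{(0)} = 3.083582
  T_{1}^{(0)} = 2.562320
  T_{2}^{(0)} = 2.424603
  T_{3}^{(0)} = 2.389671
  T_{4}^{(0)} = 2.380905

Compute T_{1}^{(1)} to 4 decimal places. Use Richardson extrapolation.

2.3886

Richardson extrapolation on the trapezoidal column (denominator 4−1=3):
T_{1}^{(1)} = (4·2.562320 − 3.083582) / 3 = 2.388566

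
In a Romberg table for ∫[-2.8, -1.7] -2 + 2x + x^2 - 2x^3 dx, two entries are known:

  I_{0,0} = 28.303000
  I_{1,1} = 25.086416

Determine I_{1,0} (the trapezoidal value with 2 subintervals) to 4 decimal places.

From I_{1,1} = (4·I_{1,0} − I_{0,0})/3, solve for I_{1,0}:
4·I_{1,0} = 3·25.086416 + 28.303000 = 103.562248
I_{1,0} = 25.890562

25.8906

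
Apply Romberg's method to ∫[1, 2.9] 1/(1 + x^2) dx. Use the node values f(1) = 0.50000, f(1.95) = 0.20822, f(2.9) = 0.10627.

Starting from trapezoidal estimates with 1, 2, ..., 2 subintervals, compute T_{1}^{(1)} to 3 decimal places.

0.456

T_{0}^{(0)} (trapezoid, 1 panel, h=1.9000): 0.57596
T_{1}^{(0)} (trapezoid, 2 panels, h=0.9500): 0.48579
T_{1}^{(1)} = 0.48579 + (0.48579 − 0.57596)/3 = 0.45573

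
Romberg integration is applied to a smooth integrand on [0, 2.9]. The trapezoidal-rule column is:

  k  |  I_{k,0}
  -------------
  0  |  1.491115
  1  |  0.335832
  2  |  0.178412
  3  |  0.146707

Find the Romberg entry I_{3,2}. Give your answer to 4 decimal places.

0.1368

Richardson extrapolation on the trapezoidal column (denominator 4−1=3):
I_{2,1} = (4·0.178412 − 0.335832) / 3 = 0.125939
I_{3,1} = 0.146707 + (0.146707 − 0.178412)/3 = 0.136139
I_{3,2} = 0.136139 + (0.136139 − 0.125939)/15 = 0.136819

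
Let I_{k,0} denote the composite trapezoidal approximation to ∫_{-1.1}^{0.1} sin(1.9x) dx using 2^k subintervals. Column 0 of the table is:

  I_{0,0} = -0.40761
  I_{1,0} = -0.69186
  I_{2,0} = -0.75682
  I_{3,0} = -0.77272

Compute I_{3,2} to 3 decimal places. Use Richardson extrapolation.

Richardson extrapolation on the trapezoidal column (denominator 4−1=3):
I_{2,1} = (4·(-0.75682) − (-0.69186)) / 3 = -0.77847
I_{3,1} = -0.77272 + (-0.77272 − (-0.75682))/3 = -0.77802
I_{3,2} = (16·(-0.77802) − (-0.77847)) / 15 = -0.77799

-0.778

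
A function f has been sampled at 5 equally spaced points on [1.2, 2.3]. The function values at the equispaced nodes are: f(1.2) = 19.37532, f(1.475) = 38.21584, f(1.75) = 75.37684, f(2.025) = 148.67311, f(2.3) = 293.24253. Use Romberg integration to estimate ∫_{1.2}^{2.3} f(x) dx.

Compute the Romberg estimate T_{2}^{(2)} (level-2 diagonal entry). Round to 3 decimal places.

110.896

T_{0}^{(0)} (trapezoid, 1 panel, h=1.1000): 171.93982
T_{1}^{(0)} (trapezoid, 2 panels, h=0.5500): 127.42717
T_{2}^{(0)} (trapezoid, 4 panels, h=0.2750): 115.10805
T_{1}^{(1)} = 127.42717 + (127.42717 − 171.93982)/3 = 112.58962
T_{2}^{(1)} = 115.10805 + (115.10805 − 127.42717)/3 = 111.00168
T_{2}^{(2)} = 111.00168 + (111.00168 − 112.58962)/15 = 110.89582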